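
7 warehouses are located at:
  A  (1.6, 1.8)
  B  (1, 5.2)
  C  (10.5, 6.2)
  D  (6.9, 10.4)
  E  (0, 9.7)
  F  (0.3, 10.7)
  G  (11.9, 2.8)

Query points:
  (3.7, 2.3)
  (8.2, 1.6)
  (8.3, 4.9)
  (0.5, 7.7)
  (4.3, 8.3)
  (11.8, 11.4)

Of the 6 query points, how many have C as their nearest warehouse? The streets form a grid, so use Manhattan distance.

(3.7, 2.3) — d to each: A:2.6, B:5.6, C:10.7, D:11.3, E:11.1, F:11.8, G:8.7 → nearest is A
(8.2, 1.6) — d to each: A:6.8, B:10.8, C:6.9, D:10.1, E:16.3, F:17, G:4.9 → nearest is G
(8.3, 4.9) — d to each: A:9.8, B:7.6, C:3.5, D:6.9, E:13.1, F:13.8, G:5.7 → nearest is C
(0.5, 7.7) — d to each: A:7, B:3, C:11.5, D:9.1, E:2.5, F:3.2, G:16.3 → nearest is E
(4.3, 8.3) — d to each: A:9.2, B:6.4, C:8.3, D:4.7, E:5.7, F:6.4, G:13.1 → nearest is D
(11.8, 11.4) — d to each: A:19.8, B:17, C:6.5, D:5.9, E:13.5, F:12.2, G:8.7 → nearest is D
1 of the 6 points has C as nearest.

1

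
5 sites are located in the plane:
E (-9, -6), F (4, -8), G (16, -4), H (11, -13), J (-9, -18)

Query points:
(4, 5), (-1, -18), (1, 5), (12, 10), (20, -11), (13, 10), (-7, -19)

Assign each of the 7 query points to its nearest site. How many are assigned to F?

(4, 5) — d² to each: E:290, F:169, G:225, H:373, J:698 → nearest is F
(-1, -18) — d² to each: E:208, F:125, G:485, H:169, J:64 → nearest is J
(1, 5) — d² to each: E:221, F:178, G:306, H:424, J:629 → nearest is F
(12, 10) — d² to each: E:697, F:388, G:212, H:530, J:1225 → nearest is G
(20, -11) — d² to each: E:866, F:265, G:65, H:85, J:890 → nearest is G
(13, 10) — d² to each: E:740, F:405, G:205, H:533, J:1268 → nearest is G
(-7, -19) — d² to each: E:173, F:242, G:754, H:360, J:5 → nearest is J
2 of the 7 points have F as nearest.

2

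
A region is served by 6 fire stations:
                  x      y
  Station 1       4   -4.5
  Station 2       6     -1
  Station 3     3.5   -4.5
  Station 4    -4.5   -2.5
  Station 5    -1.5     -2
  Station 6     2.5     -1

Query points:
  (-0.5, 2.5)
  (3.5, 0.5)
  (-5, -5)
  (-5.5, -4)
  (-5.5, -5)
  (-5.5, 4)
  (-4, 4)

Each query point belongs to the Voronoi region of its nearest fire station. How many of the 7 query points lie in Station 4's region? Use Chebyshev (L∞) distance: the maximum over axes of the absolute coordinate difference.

3

(-0.5, 2.5) — d to each: Station 1:7, Station 2:6.5, Station 3:7, Station 4:5, Station 5:4.5, Station 6:3.5 → nearest is Station 6
(3.5, 0.5) — d to each: Station 1:5, Station 2:2.5, Station 3:5, Station 4:8, Station 5:5, Station 6:1.5 → nearest is Station 6
(-5, -5) — d to each: Station 1:9, Station 2:11, Station 3:8.5, Station 4:2.5, Station 5:3.5, Station 6:7.5 → nearest is Station 4
(-5.5, -4) — d to each: Station 1:9.5, Station 2:11.5, Station 3:9, Station 4:1.5, Station 5:4, Station 6:8 → nearest is Station 4
(-5.5, -5) — d to each: Station 1:9.5, Station 2:11.5, Station 3:9, Station 4:2.5, Station 5:4, Station 6:8 → nearest is Station 4
(-5.5, 4) — d to each: Station 1:9.5, Station 2:11.5, Station 3:9, Station 4:6.5, Station 5:6, Station 6:8 → nearest is Station 5
(-4, 4) — d to each: Station 1:8.5, Station 2:10, Station 3:8.5, Station 4:6.5, Station 5:6, Station 6:6.5 → nearest is Station 5
3 of the 7 points have Station 4 as nearest.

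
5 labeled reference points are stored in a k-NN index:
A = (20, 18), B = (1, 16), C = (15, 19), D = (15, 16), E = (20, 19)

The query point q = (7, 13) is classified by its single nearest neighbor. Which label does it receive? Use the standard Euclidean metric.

B

Compare squared distances (the ordering matches that of the actual distances):
|qA|² = (7−20)² + (13−18)² = 169 + 25 = 194
|qB|² = (7−1)² + (13−16)² = 36 + 9 = 45
|qC|² = (7−15)² + (13−19)² = 64 + 36 = 100
|qD|² = (7−15)² + (13−16)² = 64 + 9 = 73
|qE|² = (7−20)² + (13−19)² = 169 + 36 = 205
B is nearest.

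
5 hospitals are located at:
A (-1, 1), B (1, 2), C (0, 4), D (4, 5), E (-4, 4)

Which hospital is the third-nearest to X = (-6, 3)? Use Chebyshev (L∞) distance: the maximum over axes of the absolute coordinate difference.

d(X,A) = max(5, 2) = 5
d(X,B) = max(7, 1) = 7
d(X,C) = max(6, 1) = 6
d(X,D) = max(10, 2) = 10
d(X,E) = max(2, 1) = 2
Sorted ascending: E, A, C, B, … — the third-nearest is C.

C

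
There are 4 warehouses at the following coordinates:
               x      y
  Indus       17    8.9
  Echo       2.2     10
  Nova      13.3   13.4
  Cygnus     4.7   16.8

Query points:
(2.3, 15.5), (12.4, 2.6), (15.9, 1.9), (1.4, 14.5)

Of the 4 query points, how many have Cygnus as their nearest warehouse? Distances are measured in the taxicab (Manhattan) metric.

(2.3, 15.5) — d to each: Indus:21.3, Echo:5.6, Nova:13.1, Cygnus:3.7 → nearest is Cygnus
(12.4, 2.6) — d to each: Indus:10.9, Echo:17.6, Nova:11.7, Cygnus:21.9 → nearest is Indus
(15.9, 1.9) — d to each: Indus:8.1, Echo:21.8, Nova:14.1, Cygnus:26.1 → nearest is Indus
(1.4, 14.5) — d to each: Indus:21.2, Echo:5.3, Nova:13, Cygnus:5.6 → nearest is Echo
1 of the 4 points has Cygnus as nearest.

1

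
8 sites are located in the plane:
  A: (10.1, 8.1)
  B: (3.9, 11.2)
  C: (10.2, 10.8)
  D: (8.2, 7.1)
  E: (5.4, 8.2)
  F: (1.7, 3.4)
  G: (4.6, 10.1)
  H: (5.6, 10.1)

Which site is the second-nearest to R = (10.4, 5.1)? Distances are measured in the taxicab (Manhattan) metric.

d(R,A) = |10.4−10.1| + |5.1−8.1| = 0.3 + 3 = 3.3
d(R,B) = |10.4−3.9| + |5.1−11.2| = 6.5 + 6.1 = 12.6
d(R,C) = |10.4−10.2| + |5.1−10.8| = 0.2 + 5.7 = 5.9
d(R,D) = |10.4−8.2| + |5.1−7.1| = 2.2 + 2 = 4.2
d(R,E) = |10.4−5.4| + |5.1−8.2| = 5 + 3.1 = 8.1
d(R,F) = |10.4−1.7| + |5.1−3.4| = 8.7 + 1.7 = 10.4
d(R,G) = |10.4−4.6| + |5.1−10.1| = 5.8 + 5 = 10.8
d(R,H) = |10.4−5.6| + |5.1−10.1| = 4.8 + 5 = 9.8
Sorted ascending: A, D, C, … — the second-nearest is D.

D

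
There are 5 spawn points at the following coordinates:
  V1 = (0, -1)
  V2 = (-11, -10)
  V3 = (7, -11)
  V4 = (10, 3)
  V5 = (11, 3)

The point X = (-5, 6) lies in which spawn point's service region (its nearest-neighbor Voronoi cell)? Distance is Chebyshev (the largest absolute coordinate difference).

V1

d(X,V1) = max(5, 7) = 7
d(X,V2) = max(6, 16) = 16
d(X,V3) = max(12, 17) = 17
d(X,V4) = max(15, 3) = 15
d(X,V5) = max(16, 3) = 16
Minimum is at V1.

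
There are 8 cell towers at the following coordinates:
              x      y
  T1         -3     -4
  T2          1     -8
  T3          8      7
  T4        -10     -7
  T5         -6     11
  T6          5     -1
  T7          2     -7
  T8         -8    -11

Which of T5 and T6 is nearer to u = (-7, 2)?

T5

Compare squared distances:
|uT5|² = (-7−(-6))² + (2−11)² = 1 + 81 = 82
|uT6|² = (-7−5)² + (2−(-1))² = 144 + 9 = 153
82 < 153, so T5 is closer.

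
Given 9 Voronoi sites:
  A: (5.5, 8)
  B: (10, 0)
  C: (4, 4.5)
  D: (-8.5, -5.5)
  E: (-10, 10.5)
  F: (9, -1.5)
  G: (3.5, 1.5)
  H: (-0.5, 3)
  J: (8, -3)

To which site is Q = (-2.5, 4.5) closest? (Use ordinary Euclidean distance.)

H

Since √ is increasing, it suffices to compare squared distances:
|QA|² = 64 + 12.25 = 76.25
|QB|² = 156.25 + 20.25 = 176.5
|QC|² = 42.25 + 0 = 42.25
|QD|² = 36 + 100 = 136
|QE|² = 56.25 + 36 = 92.25
|QF|² = 132.25 + 36 = 168.25
|QG|² = 36 + 9 = 45
|QH|² = 4 + 2.25 = 6.25
|QJ|² = 110.25 + 56.25 = 166.5
H is nearest.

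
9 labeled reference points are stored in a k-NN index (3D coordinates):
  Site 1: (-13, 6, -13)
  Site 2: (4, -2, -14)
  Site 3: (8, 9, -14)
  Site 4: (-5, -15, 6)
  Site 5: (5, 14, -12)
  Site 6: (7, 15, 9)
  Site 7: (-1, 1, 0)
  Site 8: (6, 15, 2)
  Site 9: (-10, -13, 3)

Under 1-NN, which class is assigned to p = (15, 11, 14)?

Site 6

Squared Euclidean distances:
d²(p, Site 1) = 784 + 25 + 729 = 1538
d²(p, Site 2) = 121 + 169 + 784 = 1074
d²(p, Site 3) = 49 + 4 + 784 = 837
d²(p, Site 4) = 400 + 676 + 64 = 1140
d²(p, Site 5) = 100 + 9 + 676 = 785
d²(p, Site 6) = 64 + 16 + 25 = 105
d²(p, Site 7) = 256 + 100 + 196 = 552
d²(p, Site 8) = 81 + 16 + 144 = 241
d²(p, Site 9) = 625 + 576 + 121 = 1322
The smallest is to Site 6, so p lies in the Voronoi region of Site 6.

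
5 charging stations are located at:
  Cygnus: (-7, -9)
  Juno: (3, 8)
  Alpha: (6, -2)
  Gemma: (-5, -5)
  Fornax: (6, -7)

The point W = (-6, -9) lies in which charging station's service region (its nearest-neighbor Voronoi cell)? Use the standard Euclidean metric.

Since √ is increasing, it suffices to compare squared distances:
d²(W, Cygnus) = (-6−(-7))² + (-9−(-9))² = 1 + 0 = 1
d²(W, Juno) = (-6−3)² + (-9−8)² = 81 + 289 = 370
d²(W, Alpha) = (-6−6)² + (-9−(-2))² = 144 + 49 = 193
d²(W, Gemma) = (-6−(-5))² + (-9−(-5))² = 1 + 16 = 17
d²(W, Fornax) = (-6−6)² + (-9−(-7))² = 144 + 4 = 148
The smallest is to Cygnus, so W lies in the Voronoi region of Cygnus.

Cygnus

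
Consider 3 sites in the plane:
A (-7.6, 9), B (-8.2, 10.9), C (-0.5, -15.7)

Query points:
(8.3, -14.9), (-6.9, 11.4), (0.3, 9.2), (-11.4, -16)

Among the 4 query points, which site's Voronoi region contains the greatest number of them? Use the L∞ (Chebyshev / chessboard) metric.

(8.3, -14.9) — d to each: A:23.9, B:25.8, C:8.8 → nearest is C
(-6.9, 11.4) — d to each: A:2.4, B:1.3, C:27.1 → nearest is B
(0.3, 9.2) — d to each: A:7.9, B:8.5, C:24.9 → nearest is A
(-11.4, -16) — d to each: A:25, B:26.9, C:10.9 → nearest is C
Tally — A:1, B:1, C:2. C captures the most (2).

C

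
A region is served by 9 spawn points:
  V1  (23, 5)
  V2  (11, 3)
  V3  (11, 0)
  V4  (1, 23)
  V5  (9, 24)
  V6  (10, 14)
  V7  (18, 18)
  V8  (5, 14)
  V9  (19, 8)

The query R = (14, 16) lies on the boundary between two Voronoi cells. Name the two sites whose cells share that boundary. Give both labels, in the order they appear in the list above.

V6 and V7

Squared distances from R to each site:
|RV1|² = (14−23)² + (16−5)² = 81 + 121 = 202
|RV2|² = (14−11)² + (16−3)² = 9 + 169 = 178
|RV3|² = (14−11)² + (16−0)² = 9 + 256 = 265
|RV4|² = (14−1)² + (16−23)² = 169 + 49 = 218
|RV5|² = (14−9)² + (16−24)² = 25 + 64 = 89
|RV6|² = (14−10)² + (16−14)² = 16 + 4 = 20
|RV7|² = (14−18)² + (16−18)² = 16 + 4 = 20
|RV8|² = (14−5)² + (16−14)² = 81 + 4 = 85
|RV9|² = (14−19)² + (16−8)² = 25 + 64 = 89
R is equidistant from V6 and V7 (both at squared distance 20), and every other site is strictly farther — so R lies on the V6–V7 Voronoi edge.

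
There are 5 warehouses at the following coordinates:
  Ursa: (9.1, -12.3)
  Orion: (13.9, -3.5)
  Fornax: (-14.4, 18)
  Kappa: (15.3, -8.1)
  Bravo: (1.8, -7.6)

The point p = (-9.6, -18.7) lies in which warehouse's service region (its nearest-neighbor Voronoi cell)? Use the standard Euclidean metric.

Since √ is increasing, it suffices to compare squared distances:
d²(p, Ursa) = 349.69 + 40.96 = 390.65
d²(p, Orion) = 552.25 + 231.04 = 783.29
d²(p, Fornax) = 23.04 + 1346.89 = 1369.93
d²(p, Kappa) = 620.01 + 112.36 = 732.37
d²(p, Bravo) = 129.96 + 123.21 = 253.17
The smallest is to Bravo, so p lies in the Voronoi region of Bravo.

Bravo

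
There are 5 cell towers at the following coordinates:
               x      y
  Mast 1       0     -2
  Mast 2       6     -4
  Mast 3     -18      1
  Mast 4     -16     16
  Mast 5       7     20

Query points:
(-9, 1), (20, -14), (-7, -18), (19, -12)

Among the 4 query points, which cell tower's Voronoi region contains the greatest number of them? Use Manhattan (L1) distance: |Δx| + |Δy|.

(-9, 1) — d to each: Mast 1:12, Mast 2:20, Mast 3:9, Mast 4:22, Mast 5:35 → nearest is Mast 3
(20, -14) — d to each: Mast 1:32, Mast 2:24, Mast 3:53, Mast 4:66, Mast 5:47 → nearest is Mast 2
(-7, -18) — d to each: Mast 1:23, Mast 2:27, Mast 3:30, Mast 4:43, Mast 5:52 → nearest is Mast 1
(19, -12) — d to each: Mast 1:29, Mast 2:21, Mast 3:50, Mast 4:63, Mast 5:44 → nearest is Mast 2
Tally — Mast 1:1, Mast 2:2, Mast 3:1. Mast 2 captures the most (2).

Mast 2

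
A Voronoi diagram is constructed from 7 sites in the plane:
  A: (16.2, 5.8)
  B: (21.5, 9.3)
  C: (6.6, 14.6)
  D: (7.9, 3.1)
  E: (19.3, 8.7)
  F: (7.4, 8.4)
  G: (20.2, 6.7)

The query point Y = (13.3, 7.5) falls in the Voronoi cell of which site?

Since √ is increasing, it suffices to compare squared distances:
|YA|² = (13.3−16.2)² + (7.5−5.8)² = 8.41 + 2.89 = 11.3
|YB|² = (13.3−21.5)² + (7.5−9.3)² = 67.24 + 3.24 = 70.48
|YC|² = (13.3−6.6)² + (7.5−14.6)² = 44.89 + 50.41 = 95.3
|YD|² = (13.3−7.9)² + (7.5−3.1)² = 29.16 + 19.36 = 48.52
|YE|² = (13.3−19.3)² + (7.5−8.7)² = 36 + 1.44 = 37.44
|YF|² = (13.3−7.4)² + (7.5−8.4)² = 34.81 + 0.81 = 35.62
|YG|² = (13.3−20.2)² + (7.5−6.7)² = 47.61 + 0.64 = 48.25
A is nearest.

A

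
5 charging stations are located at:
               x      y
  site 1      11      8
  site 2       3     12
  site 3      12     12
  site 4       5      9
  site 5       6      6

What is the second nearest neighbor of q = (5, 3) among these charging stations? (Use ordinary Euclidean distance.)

Since √ is increasing, it suffices to compare squared distances:
d²(q, site 1) = (5−11)² + (3−8)² = 36 + 25 = 61
d²(q, site 2) = (5−3)² + (3−12)² = 4 + 81 = 85
d²(q, site 3) = (5−12)² + (3−12)² = 49 + 81 = 130
d²(q, site 4) = (5−5)² + (3−9)² = 0 + 36 = 36
d²(q, site 5) = (5−6)² + (3−6)² = 1 + 9 = 10
Sorted ascending: site 5, site 4, site 1, … — the second-nearest is site 4.

site 4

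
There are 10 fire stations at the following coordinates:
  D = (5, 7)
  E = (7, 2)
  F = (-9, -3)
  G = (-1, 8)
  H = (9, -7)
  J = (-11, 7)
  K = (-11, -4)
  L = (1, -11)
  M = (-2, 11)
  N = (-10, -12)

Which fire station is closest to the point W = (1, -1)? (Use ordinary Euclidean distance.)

E

Since √ is increasing, it suffices to compare squared distances:
|WD|² = 16 + 64 = 80
|WE|² = 36 + 9 = 45
|WF|² = 100 + 4 = 104
|WG|² = 4 + 81 = 85
|WH|² = 64 + 36 = 100
|WJ|² = 144 + 64 = 208
|WK|² = 144 + 9 = 153
|WL|² = 0 + 100 = 100
|WM|² = 9 + 144 = 153
|WN|² = 121 + 121 = 242
E is nearest.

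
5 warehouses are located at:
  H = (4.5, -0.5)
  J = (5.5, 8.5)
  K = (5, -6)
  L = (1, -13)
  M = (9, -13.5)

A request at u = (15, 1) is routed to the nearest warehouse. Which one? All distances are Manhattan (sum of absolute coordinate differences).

H

d(u,H) = |15−4.5| + |1−(-0.5)| = 10.5 + 1.5 = 12
d(u,J) = |15−5.5| + |1−8.5| = 9.5 + 7.5 = 17
d(u,K) = |15−5| + |1−(-6)| = 10 + 7 = 17
d(u,L) = |15−1| + |1−(-13)| = 14 + 14 = 28
d(u,M) = |15−9| + |1−(-13.5)| = 6 + 14.5 = 20.5
Minimum is at H.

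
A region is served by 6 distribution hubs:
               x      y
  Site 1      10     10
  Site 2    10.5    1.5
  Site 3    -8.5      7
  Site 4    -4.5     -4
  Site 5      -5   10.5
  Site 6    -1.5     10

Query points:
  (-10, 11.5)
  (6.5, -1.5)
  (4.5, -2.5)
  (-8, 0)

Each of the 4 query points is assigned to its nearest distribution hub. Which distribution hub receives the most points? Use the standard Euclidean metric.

(-10, 11.5) — d² to each: Site 1:402.25, Site 2:520.25, Site 3:22.5, Site 4:270.5, Site 5:26, Site 6:74.5 → nearest is Site 3
(6.5, -1.5) — d² to each: Site 1:144.5, Site 2:25, Site 3:297.25, Site 4:127.25, Site 5:276.25, Site 6:196.25 → nearest is Site 2
(4.5, -2.5) — d² to each: Site 1:186.5, Site 2:52, Site 3:259.25, Site 4:83.25, Site 5:259.25, Site 6:192.25 → nearest is Site 2
(-8, 0) — d² to each: Site 1:424, Site 2:344.5, Site 3:49.25, Site 4:28.25, Site 5:119.25, Site 6:142.25 → nearest is Site 4
Tally — Site 2:2, Site 3:1, Site 4:1. Site 2 captures the most (2).

Site 2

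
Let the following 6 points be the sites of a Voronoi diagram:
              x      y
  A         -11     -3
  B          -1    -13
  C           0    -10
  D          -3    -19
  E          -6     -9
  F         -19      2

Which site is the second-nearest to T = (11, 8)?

E

Compare squared distances (the ordering matches that of the actual distances):
|TA|² = (11−(-11))² + (8−(-3))² = 484 + 121 = 605
|TB|² = (11−(-1))² + (8−(-13))² = 144 + 441 = 585
|TC|² = (11−0)² + (8−(-10))² = 121 + 324 = 445
|TD|² = (11−(-3))² + (8−(-19))² = 196 + 729 = 925
|TE|² = (11−(-6))² + (8−(-9))² = 289 + 289 = 578
|TF|² = (11−(-19))² + (8−2)² = 900 + 36 = 936
Sorted ascending: C, E, B, … — the second-nearest is E.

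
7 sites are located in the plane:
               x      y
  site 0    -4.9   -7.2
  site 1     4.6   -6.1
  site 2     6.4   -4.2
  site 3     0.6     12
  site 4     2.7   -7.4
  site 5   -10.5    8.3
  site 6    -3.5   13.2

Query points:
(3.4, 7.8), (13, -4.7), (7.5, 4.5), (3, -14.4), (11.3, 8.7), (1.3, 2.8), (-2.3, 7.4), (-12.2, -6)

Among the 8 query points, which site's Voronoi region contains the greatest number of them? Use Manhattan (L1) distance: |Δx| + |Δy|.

site 3

(3.4, 7.8) — d to each: site 0:23.3, site 1:15.1, site 2:15, site 3:7, site 4:15.9, site 5:14.4, site 6:12.3 → nearest is site 3
(13, -4.7) — d to each: site 0:20.4, site 1:9.8, site 2:7.1, site 3:29.1, site 4:13, site 5:36.5, site 6:34.4 → nearest is site 2
(7.5, 4.5) — d to each: site 0:24.1, site 1:13.5, site 2:9.8, site 3:14.4, site 4:16.7, site 5:21.8, site 6:19.7 → nearest is site 2
(3, -14.4) — d to each: site 0:15.1, site 1:9.9, site 2:13.6, site 3:28.8, site 4:7.3, site 5:36.2, site 6:34.1 → nearest is site 4
(11.3, 8.7) — d to each: site 0:32.1, site 1:21.5, site 2:17.8, site 3:14, site 4:24.7, site 5:22.2, site 6:19.3 → nearest is site 3
(1.3, 2.8) — d to each: site 0:16.2, site 1:12.2, site 2:12.1, site 3:9.9, site 4:11.6, site 5:17.3, site 6:15.2 → nearest is site 3
(-2.3, 7.4) — d to each: site 0:17.2, site 1:20.4, site 2:20.3, site 3:7.5, site 4:19.8, site 5:9.1, site 6:7 → nearest is site 6
(-12.2, -6) — d to each: site 0:8.5, site 1:16.9, site 2:20.4, site 3:30.8, site 4:16.3, site 5:16, site 6:27.9 → nearest is site 0
Tally — site 0:1, site 2:2, site 3:3, site 4:1, site 6:1. site 3 captures the most (3).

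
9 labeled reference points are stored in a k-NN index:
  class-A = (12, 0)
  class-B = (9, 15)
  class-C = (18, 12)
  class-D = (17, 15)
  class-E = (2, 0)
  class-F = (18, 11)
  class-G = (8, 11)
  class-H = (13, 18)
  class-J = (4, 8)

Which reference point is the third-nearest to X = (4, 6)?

Since √ is increasing, it suffices to compare squared distances:
d²(X, class-A) = 64 + 36 = 100
d²(X, class-B) = 25 + 81 = 106
d²(X, class-C) = 196 + 36 = 232
d²(X, class-D) = 169 + 81 = 250
d²(X, class-E) = 4 + 36 = 40
d²(X, class-F) = 196 + 25 = 221
d²(X, class-G) = 16 + 25 = 41
d²(X, class-H) = 81 + 144 = 225
d²(X, class-J) = 0 + 4 = 4
Sorted ascending: class-J, class-E, class-G, class-A, … — the third-nearest is class-G.

class-G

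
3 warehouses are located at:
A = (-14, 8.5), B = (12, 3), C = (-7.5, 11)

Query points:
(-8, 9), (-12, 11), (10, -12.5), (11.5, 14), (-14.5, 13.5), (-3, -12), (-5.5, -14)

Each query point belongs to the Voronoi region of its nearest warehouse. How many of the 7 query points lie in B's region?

3

(-8, 9) — d² to each: A:36.25, B:436, C:4.25 → nearest is C
(-12, 11) — d² to each: A:10.25, B:640, C:20.25 → nearest is A
(10, -12.5) — d² to each: A:1017, B:244.25, C:858.5 → nearest is B
(11.5, 14) — d² to each: A:680.5, B:121.25, C:370 → nearest is B
(-14.5, 13.5) — d² to each: A:25.25, B:812.5, C:55.25 → nearest is A
(-3, -12) — d² to each: A:541.25, B:450, C:549.25 → nearest is B
(-5.5, -14) — d² to each: A:578.5, B:595.25, C:629 → nearest is A
3 of the 7 points have B as nearest.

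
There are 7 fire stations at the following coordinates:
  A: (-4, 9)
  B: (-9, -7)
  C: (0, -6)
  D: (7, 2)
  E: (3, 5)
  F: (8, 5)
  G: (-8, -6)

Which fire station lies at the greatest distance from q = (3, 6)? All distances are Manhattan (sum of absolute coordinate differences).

B

d(q,A) = 7 + 3 = 10
d(q,B) = 12 + 13 = 25
d(q,C) = 3 + 12 = 15
d(q,D) = 4 + 4 = 8
d(q,E) = 0 + 1 = 1
d(q,F) = 5 + 1 = 6
d(q,G) = 11 + 12 = 23
The largest is to B.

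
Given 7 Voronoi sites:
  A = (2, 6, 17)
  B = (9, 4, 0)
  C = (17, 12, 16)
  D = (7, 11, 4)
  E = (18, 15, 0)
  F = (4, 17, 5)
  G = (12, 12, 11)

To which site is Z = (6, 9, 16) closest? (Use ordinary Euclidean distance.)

Compare squared distances (the ordering matches that of the actual distances):
|ZA|² = 16 + 9 + 1 = 26
|ZB|² = 9 + 25 + 256 = 290
|ZC|² = 121 + 9 + 0 = 130
|ZD|² = 1 + 4 + 144 = 149
|ZE|² = 144 + 36 + 256 = 436
|ZF|² = 4 + 64 + 121 = 189
|ZG|² = 36 + 9 + 25 = 70
The smallest is to A, so Z lies in the Voronoi region of A.

A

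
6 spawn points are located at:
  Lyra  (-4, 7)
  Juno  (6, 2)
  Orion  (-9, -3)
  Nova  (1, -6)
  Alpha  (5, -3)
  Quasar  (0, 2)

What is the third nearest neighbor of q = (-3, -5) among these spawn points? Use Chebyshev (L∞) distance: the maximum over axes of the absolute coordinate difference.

Quasar

d(q, Lyra) = max(1, 12) = 12
d(q, Juno) = max(9, 7) = 9
d(q, Orion) = max(6, 2) = 6
d(q, Nova) = max(4, 1) = 4
d(q, Alpha) = max(8, 2) = 8
d(q, Quasar) = max(3, 7) = 7
Sorted ascending: Nova, Orion, Quasar, Alpha, … — the third-nearest is Quasar.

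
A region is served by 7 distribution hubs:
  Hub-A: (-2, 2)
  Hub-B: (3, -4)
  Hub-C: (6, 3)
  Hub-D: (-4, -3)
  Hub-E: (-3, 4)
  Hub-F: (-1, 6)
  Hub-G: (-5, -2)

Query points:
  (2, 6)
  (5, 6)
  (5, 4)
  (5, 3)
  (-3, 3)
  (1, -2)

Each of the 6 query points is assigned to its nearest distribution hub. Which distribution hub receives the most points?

(2, 6) — d² to each: Hub-A:32, Hub-B:101, Hub-C:25, Hub-D:117, Hub-E:29, Hub-F:9, Hub-G:113 → nearest is Hub-F
(5, 6) — d² to each: Hub-A:65, Hub-B:104, Hub-C:10, Hub-D:162, Hub-E:68, Hub-F:36, Hub-G:164 → nearest is Hub-C
(5, 4) — d² to each: Hub-A:53, Hub-B:68, Hub-C:2, Hub-D:130, Hub-E:64, Hub-F:40, Hub-G:136 → nearest is Hub-C
(5, 3) — d² to each: Hub-A:50, Hub-B:53, Hub-C:1, Hub-D:117, Hub-E:65, Hub-F:45, Hub-G:125 → nearest is Hub-C
(-3, 3) — d² to each: Hub-A:2, Hub-B:85, Hub-C:81, Hub-D:37, Hub-E:1, Hub-F:13, Hub-G:29 → nearest is Hub-E
(1, -2) — d² to each: Hub-A:25, Hub-B:8, Hub-C:50, Hub-D:26, Hub-E:52, Hub-F:68, Hub-G:36 → nearest is Hub-B
Tally — Hub-B:1, Hub-C:3, Hub-E:1, Hub-F:1. Hub-C captures the most (3).

Hub-C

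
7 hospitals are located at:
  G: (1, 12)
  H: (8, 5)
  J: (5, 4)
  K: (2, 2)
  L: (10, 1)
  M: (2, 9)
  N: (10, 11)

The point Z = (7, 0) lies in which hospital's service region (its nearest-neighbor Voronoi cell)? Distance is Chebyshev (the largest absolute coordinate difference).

d(Z,G) = max(6, 12) = 12
d(Z,H) = max(1, 5) = 5
d(Z,J) = max(2, 4) = 4
d(Z,K) = max(5, 2) = 5
d(Z,L) = max(3, 1) = 3
d(Z,M) = max(5, 9) = 9
d(Z,N) = max(3, 11) = 11
The smallest is to L, so Z lies in the Voronoi region of L.

L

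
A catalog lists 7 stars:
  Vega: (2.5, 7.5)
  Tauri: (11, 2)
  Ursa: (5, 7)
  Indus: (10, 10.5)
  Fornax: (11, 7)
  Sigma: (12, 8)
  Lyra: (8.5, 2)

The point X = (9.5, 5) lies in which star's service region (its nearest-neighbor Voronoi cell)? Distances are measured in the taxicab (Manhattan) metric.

Fornax

d(X, Vega) = |9.5−2.5| + |5−7.5| = 7 + 2.5 = 9.5
d(X, Tauri) = |9.5−11| + |5−2| = 1.5 + 3 = 4.5
d(X, Ursa) = |9.5−5| + |5−7| = 4.5 + 2 = 6.5
d(X, Indus) = |9.5−10| + |5−10.5| = 0.5 + 5.5 = 6
d(X, Fornax) = |9.5−11| + |5−7| = 1.5 + 2 = 3.5
d(X, Sigma) = |9.5−12| + |5−8| = 2.5 + 3 = 5.5
d(X, Lyra) = |9.5−8.5| + |5−2| = 1 + 3 = 4
Fornax is nearest.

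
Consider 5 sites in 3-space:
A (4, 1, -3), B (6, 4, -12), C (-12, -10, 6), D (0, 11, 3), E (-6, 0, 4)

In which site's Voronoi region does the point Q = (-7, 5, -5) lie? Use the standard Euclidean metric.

E

Squared Euclidean distances:
|QA|² = (-7−4)² + (5−1)² + (-5−(-3))² = 121 + 16 + 4 = 141
|QB|² = (-7−6)² + (5−4)² + (-5−(-12))² = 169 + 1 + 49 = 219
|QC|² = (-7−(-12))² + (5−(-10))² + (-5−6)² = 25 + 225 + 121 = 371
|QD|² = (-7−0)² + (5−11)² + (-5−3)² = 49 + 36 + 64 = 149
|QE|² = (-7−(-6))² + (5−0)² + (-5−4)² = 1 + 25 + 81 = 107
E is nearest.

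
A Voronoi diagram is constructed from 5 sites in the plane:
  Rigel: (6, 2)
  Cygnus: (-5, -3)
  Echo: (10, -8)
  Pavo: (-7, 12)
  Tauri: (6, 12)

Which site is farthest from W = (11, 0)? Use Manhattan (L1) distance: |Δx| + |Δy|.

Pavo

d(W, Rigel) = 5 + 2 = 7
d(W, Cygnus) = 16 + 3 = 19
d(W, Echo) = 1 + 8 = 9
d(W, Pavo) = 18 + 12 = 30
d(W, Tauri) = 5 + 12 = 17
The largest is to Pavo.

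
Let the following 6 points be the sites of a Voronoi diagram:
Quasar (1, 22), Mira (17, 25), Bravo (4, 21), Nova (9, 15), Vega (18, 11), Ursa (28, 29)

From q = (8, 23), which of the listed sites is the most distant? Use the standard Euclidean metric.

Ursa

Squared Euclidean distances:
d²(q, Quasar) = 49 + 1 = 50
d²(q, Mira) = 81 + 4 = 85
d²(q, Bravo) = 16 + 4 = 20
d²(q, Nova) = 1 + 64 = 65
d²(q, Vega) = 100 + 144 = 244
d²(q, Ursa) = 400 + 36 = 436
The largest is to Ursa.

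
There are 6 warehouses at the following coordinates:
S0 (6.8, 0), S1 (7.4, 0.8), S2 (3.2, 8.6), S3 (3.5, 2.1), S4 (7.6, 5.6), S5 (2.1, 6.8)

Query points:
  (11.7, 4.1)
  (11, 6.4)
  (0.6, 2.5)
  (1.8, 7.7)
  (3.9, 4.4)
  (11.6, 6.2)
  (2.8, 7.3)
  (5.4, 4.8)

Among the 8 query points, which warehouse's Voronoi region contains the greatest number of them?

(11.7, 4.1) — d² to each: S0:40.82, S1:29.38, S2:92.5, S3:71.24, S4:19.06, S5:99.45 → nearest is S4
(11, 6.4) — d² to each: S0:58.6, S1:44.32, S2:65.68, S3:74.74, S4:12.2, S5:79.37 → nearest is S4
(0.6, 2.5) — d² to each: S0:44.69, S1:49.13, S2:43.97, S3:8.57, S4:58.61, S5:20.74 → nearest is S3
(1.8, 7.7) — d² to each: S0:84.29, S1:78.97, S2:2.77, S3:34.25, S4:38.05, S5:0.9 → nearest is S5
(3.9, 4.4) — d² to each: S0:27.77, S1:25.21, S2:18.13, S3:5.45, S4:15.13, S5:9 → nearest is S3
(11.6, 6.2) — d² to each: S0:61.48, S1:46.8, S2:76.32, S3:82.42, S4:16.36, S5:90.61 → nearest is S4
(2.8, 7.3) — d² to each: S0:69.29, S1:63.41, S2:1.85, S3:27.53, S4:25.93, S5:0.74 → nearest is S5
(5.4, 4.8) — d² to each: S0:25, S1:20, S2:19.28, S3:10.9, S4:5.48, S5:14.89 → nearest is S4
Tally — S3:2, S4:4, S5:2. S4 captures the most (4).

S4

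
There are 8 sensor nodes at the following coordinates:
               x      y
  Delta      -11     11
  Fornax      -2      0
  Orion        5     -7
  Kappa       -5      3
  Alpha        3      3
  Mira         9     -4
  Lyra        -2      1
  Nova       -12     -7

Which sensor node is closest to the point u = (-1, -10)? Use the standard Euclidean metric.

Orion

Squared Euclidean distances:
d²(u, Delta) = (-1−(-11))² + (-10−11)² = 100 + 441 = 541
d²(u, Fornax) = (-1−(-2))² + (-10−0)² = 1 + 100 = 101
d²(u, Orion) = (-1−5)² + (-10−(-7))² = 36 + 9 = 45
d²(u, Kappa) = (-1−(-5))² + (-10−3)² = 16 + 169 = 185
d²(u, Alpha) = (-1−3)² + (-10−3)² = 16 + 169 = 185
d²(u, Mira) = (-1−9)² + (-10−(-4))² = 100 + 36 = 136
d²(u, Lyra) = (-1−(-2))² + (-10−1)² = 1 + 121 = 122
d²(u, Nova) = (-1−(-12))² + (-10−(-7))² = 121 + 9 = 130
Orion is nearest.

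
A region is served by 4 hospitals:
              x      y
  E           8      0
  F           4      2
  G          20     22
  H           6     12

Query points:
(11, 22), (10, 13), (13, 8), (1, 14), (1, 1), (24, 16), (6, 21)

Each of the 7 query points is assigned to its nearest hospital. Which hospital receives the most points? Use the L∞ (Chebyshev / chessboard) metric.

(11, 22) — d to each: E:22, F:20, G:9, H:10 → nearest is G
(10, 13) — d to each: E:13, F:11, G:10, H:4 → nearest is H
(13, 8) — d to each: E:8, F:9, G:14, H:7 → nearest is H
(1, 14) — d to each: E:14, F:12, G:19, H:5 → nearest is H
(1, 1) — d to each: E:7, F:3, G:21, H:11 → nearest is F
(24, 16) — d to each: E:16, F:20, G:6, H:18 → nearest is G
(6, 21) — d to each: E:21, F:19, G:14, H:9 → nearest is H
Tally — F:1, G:2, H:4. H captures the most (4).

H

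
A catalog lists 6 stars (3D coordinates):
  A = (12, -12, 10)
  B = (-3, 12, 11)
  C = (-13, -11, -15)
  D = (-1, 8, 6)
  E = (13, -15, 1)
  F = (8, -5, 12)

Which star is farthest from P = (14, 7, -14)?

Squared Euclidean distances:
|PA|² = (14−12)² + (7−(-12))² + (-14−10)² = 4 + 361 + 576 = 941
|PB|² = (14−(-3))² + (7−12)² + (-14−11)² = 289 + 25 + 625 = 939
|PC|² = (14−(-13))² + (7−(-11))² + (-14−(-15))² = 729 + 324 + 1 = 1054
|PD|² = (14−(-1))² + (7−8)² + (-14−6)² = 225 + 1 + 400 = 626
|PE|² = (14−13)² + (7−(-15))² + (-14−1)² = 1 + 484 + 225 = 710
|PF|² = (14−8)² + (7−(-5))² + (-14−12)² = 36 + 144 + 676 = 856
The largest is to C.

C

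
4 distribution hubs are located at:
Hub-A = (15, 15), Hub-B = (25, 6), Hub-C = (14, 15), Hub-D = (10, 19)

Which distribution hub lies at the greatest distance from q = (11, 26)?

Hub-B

Since √ is increasing, it suffices to compare squared distances:
d²(q, Hub-A) = 16 + 121 = 137
d²(q, Hub-B) = 196 + 400 = 596
d²(q, Hub-C) = 9 + 121 = 130
d²(q, Hub-D) = 1 + 49 = 50
The largest is to Hub-B.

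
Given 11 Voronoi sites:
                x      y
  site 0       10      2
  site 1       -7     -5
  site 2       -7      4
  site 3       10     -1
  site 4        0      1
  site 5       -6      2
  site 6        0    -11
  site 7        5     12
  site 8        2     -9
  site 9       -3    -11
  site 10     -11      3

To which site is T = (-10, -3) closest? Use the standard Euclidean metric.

Since √ is increasing, it suffices to compare squared distances:
d²(T, site 0) = (-10−10)² + (-3−2)² = 400 + 25 = 425
d²(T, site 1) = (-10−(-7))² + (-3−(-5))² = 9 + 4 = 13
d²(T, site 2) = (-10−(-7))² + (-3−4)² = 9 + 49 = 58
d²(T, site 3) = (-10−10)² + (-3−(-1))² = 400 + 4 = 404
d²(T, site 4) = (-10−0)² + (-3−1)² = 100 + 16 = 116
d²(T, site 5) = (-10−(-6))² + (-3−2)² = 16 + 25 = 41
d²(T, site 6) = (-10−0)² + (-3−(-11))² = 100 + 64 = 164
d²(T, site 7) = (-10−5)² + (-3−12)² = 225 + 225 = 450
d²(T, site 8) = (-10−2)² + (-3−(-9))² = 144 + 36 = 180
d²(T, site 9) = (-10−(-3))² + (-3−(-11))² = 49 + 64 = 113
d²(T, site 10) = (-10−(-11))² + (-3−3)² = 1 + 36 = 37
The smallest is to site 1, so T lies in the Voronoi region of site 1.

site 1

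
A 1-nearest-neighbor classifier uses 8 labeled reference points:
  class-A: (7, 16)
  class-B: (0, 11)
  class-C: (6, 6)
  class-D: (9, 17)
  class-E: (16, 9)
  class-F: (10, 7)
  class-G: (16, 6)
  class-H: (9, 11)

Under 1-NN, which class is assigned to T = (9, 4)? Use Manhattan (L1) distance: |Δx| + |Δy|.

class-F

d(T, class-A) = 2 + 12 = 14
d(T, class-B) = 9 + 7 = 16
d(T, class-C) = 3 + 2 = 5
d(T, class-D) = 0 + 13 = 13
d(T, class-E) = 7 + 5 = 12
d(T, class-F) = 1 + 3 = 4
d(T, class-G) = 7 + 2 = 9
d(T, class-H) = 0 + 7 = 7
Minimum is at class-F.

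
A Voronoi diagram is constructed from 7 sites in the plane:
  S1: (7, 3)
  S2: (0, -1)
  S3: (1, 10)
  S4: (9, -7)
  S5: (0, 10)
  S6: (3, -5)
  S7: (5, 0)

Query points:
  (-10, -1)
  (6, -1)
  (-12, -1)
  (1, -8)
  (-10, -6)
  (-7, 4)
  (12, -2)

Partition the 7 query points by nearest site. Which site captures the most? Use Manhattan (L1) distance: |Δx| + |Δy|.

S2

(-10, -1) — d to each: S1:21, S2:10, S3:22, S4:25, S5:21, S6:17, S7:16 → nearest is S2
(6, -1) — d to each: S1:5, S2:6, S3:16, S4:9, S5:17, S6:7, S7:2 → nearest is S7
(-12, -1) — d to each: S1:23, S2:12, S3:24, S4:27, S5:23, S6:19, S7:18 → nearest is S2
(1, -8) — d to each: S1:17, S2:8, S3:18, S4:9, S5:19, S6:5, S7:12 → nearest is S6
(-10, -6) — d to each: S1:26, S2:15, S3:27, S4:20, S5:26, S6:14, S7:21 → nearest is S6
(-7, 4) — d to each: S1:15, S2:12, S3:14, S4:27, S5:13, S6:19, S7:16 → nearest is S2
(12, -2) — d to each: S1:10, S2:13, S3:23, S4:8, S5:24, S6:12, S7:9 → nearest is S4
Tally — S2:3, S4:1, S6:2, S7:1. S2 captures the most (3).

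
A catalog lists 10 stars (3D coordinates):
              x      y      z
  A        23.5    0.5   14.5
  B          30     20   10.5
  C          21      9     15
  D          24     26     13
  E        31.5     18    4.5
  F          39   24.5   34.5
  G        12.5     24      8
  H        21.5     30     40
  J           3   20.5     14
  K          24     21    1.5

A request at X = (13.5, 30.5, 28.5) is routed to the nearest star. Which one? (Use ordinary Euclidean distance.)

Compare squared distances (the ordering matches that of the actual distances):
|XA|² = 100 + 900 + 196 = 1196
|XB|² = 272.25 + 110.25 + 324 = 706.5
|XC|² = 56.25 + 462.25 + 182.25 = 700.75
|XD|² = 110.25 + 20.25 + 240.25 = 370.75
|XE|² = 324 + 156.25 + 576 = 1056.25
|XF|² = 650.25 + 36 + 36 = 722.25
|XG|² = 1 + 42.25 + 420.25 = 463.5
|XH|² = 64 + 0.25 + 132.25 = 196.5
|XJ|² = 110.25 + 100 + 210.25 = 420.5
|XK|² = 110.25 + 90.25 + 729 = 929.5
Minimum is at H.

H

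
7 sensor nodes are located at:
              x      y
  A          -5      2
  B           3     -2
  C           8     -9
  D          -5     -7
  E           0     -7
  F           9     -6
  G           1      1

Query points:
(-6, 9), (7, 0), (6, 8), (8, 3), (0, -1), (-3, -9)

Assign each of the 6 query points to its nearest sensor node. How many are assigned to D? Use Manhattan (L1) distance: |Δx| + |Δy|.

1

(-6, 9) — d to each: A:8, B:20, C:32, D:17, E:22, F:30, G:15 → nearest is A
(7, 0) — d to each: A:14, B:6, C:10, D:19, E:14, F:8, G:7 → nearest is B
(6, 8) — d to each: A:17, B:13, C:19, D:26, E:21, F:17, G:12 → nearest is G
(8, 3) — d to each: A:14, B:10, C:12, D:23, E:18, F:10, G:9 → nearest is G
(0, -1) — d to each: A:8, B:4, C:16, D:11, E:6, F:14, G:3 → nearest is G
(-3, -9) — d to each: A:13, B:13, C:11, D:4, E:5, F:15, G:14 → nearest is D
1 of the 6 points has D as nearest.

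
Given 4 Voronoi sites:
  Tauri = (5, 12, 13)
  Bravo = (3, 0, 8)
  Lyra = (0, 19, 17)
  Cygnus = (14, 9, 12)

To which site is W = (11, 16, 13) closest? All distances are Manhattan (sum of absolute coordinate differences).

Tauri

d(W, Tauri) = |11−5| + |16−12| + |13−13| = 6 + 4 + 0 = 10
d(W, Bravo) = |11−3| + |16−0| + |13−8| = 8 + 16 + 5 = 29
d(W, Lyra) = |11−0| + |16−19| + |13−17| = 11 + 3 + 4 = 18
d(W, Cygnus) = |11−14| + |16−9| + |13−12| = 3 + 7 + 1 = 11
Minimum is at Tauri.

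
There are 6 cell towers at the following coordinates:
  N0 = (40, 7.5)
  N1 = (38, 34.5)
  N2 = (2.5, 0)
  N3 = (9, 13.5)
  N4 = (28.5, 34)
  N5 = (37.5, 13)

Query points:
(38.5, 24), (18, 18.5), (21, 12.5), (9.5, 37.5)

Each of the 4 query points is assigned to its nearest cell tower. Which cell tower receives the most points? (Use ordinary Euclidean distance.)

N3

(38.5, 24) — d² to each: N0:274.5, N1:110.5, N2:1872, N3:980.5, N4:200, N5:122 → nearest is N1
(18, 18.5) — d² to each: N0:605, N1:656, N2:582.5, N3:106, N4:350.5, N5:410.5 → nearest is N3
(21, 12.5) — d² to each: N0:386, N1:773, N2:498.5, N3:145, N4:518.5, N5:272.5 → nearest is N3
(9.5, 37.5) — d² to each: N0:1830.25, N1:821.25, N2:1455.25, N3:576.25, N4:373.25, N5:1384.25 → nearest is N4
Tally — N1:1, N3:2, N4:1. N3 captures the most (2).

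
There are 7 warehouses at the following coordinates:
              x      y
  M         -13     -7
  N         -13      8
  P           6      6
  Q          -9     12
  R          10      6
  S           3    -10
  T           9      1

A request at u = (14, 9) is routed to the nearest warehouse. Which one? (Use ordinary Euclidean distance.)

Squared Euclidean distances:
|uM|² = (14−(-13))² + (9−(-7))² = 729 + 256 = 985
|uN|² = (14−(-13))² + (9−8)² = 729 + 1 = 730
|uP|² = (14−6)² + (9−6)² = 64 + 9 = 73
|uQ|² = (14−(-9))² + (9−12)² = 529 + 9 = 538
|uR|² = (14−10)² + (9−6)² = 16 + 9 = 25
|uS|² = (14−3)² + (9−(-10))² = 121 + 361 = 482
|uT|² = (14−9)² + (9−1)² = 25 + 64 = 89
The smallest is to R, so u lies in the Voronoi region of R.

R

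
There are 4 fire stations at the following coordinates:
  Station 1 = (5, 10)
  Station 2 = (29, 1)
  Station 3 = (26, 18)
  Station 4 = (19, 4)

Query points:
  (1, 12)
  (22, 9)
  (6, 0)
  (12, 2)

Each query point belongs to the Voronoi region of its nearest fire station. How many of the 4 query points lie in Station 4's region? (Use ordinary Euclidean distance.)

2

(1, 12) — d² to each: Station 1:20, Station 2:905, Station 3:661, Station 4:388 → nearest is Station 1
(22, 9) — d² to each: Station 1:290, Station 2:113, Station 3:97, Station 4:34 → nearest is Station 4
(6, 0) — d² to each: Station 1:101, Station 2:530, Station 3:724, Station 4:185 → nearest is Station 1
(12, 2) — d² to each: Station 1:113, Station 2:290, Station 3:452, Station 4:53 → nearest is Station 4
2 of the 4 points have Station 4 as nearest.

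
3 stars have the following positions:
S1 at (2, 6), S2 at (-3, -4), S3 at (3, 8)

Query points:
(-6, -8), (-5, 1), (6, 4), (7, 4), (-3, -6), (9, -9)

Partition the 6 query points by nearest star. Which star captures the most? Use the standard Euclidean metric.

S2

(-6, -8) — d² to each: S1:260, S2:25, S3:337 → nearest is S2
(-5, 1) — d² to each: S1:74, S2:29, S3:113 → nearest is S2
(6, 4) — d² to each: S1:20, S2:145, S3:25 → nearest is S1
(7, 4) — d² to each: S1:29, S2:164, S3:32 → nearest is S1
(-3, -6) — d² to each: S1:169, S2:4, S3:232 → nearest is S2
(9, -9) — d² to each: S1:274, S2:169, S3:325 → nearest is S2
Tally — S1:2, S2:4. S2 captures the most (4).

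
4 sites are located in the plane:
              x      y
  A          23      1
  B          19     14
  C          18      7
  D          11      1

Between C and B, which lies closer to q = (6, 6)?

C

Compare squared distances:
|qC|² = (6−18)² + (6−7)² = 144 + 1 = 145
|qB|² = (6−19)² + (6−14)² = 169 + 64 = 233
145 < 233, so C is closer.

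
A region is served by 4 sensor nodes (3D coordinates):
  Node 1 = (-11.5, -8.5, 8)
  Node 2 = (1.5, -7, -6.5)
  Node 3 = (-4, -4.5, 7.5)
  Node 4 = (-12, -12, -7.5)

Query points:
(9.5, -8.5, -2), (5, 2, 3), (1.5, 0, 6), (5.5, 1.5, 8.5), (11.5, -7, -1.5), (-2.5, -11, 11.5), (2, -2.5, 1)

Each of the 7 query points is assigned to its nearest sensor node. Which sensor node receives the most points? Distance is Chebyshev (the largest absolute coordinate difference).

Node 3

(9.5, -8.5, -2) — d to each: Node 1:21, Node 2:8, Node 3:13.5, Node 4:21.5 → nearest is Node 2
(5, 2, 3) — d to each: Node 1:16.5, Node 2:9.5, Node 3:9, Node 4:17 → nearest is Node 3
(1.5, 0, 6) — d to each: Node 1:13, Node 2:12.5, Node 3:5.5, Node 4:13.5 → nearest is Node 3
(5.5, 1.5, 8.5) — d to each: Node 1:17, Node 2:15, Node 3:9.5, Node 4:17.5 → nearest is Node 3
(11.5, -7, -1.5) — d to each: Node 1:23, Node 2:10, Node 3:15.5, Node 4:23.5 → nearest is Node 2
(-2.5, -11, 11.5) — d to each: Node 1:9, Node 2:18, Node 3:6.5, Node 4:19 → nearest is Node 3
(2, -2.5, 1) — d to each: Node 1:13.5, Node 2:7.5, Node 3:6.5, Node 4:14 → nearest is Node 3
Tally — Node 2:2, Node 3:5. Node 3 captures the most (5).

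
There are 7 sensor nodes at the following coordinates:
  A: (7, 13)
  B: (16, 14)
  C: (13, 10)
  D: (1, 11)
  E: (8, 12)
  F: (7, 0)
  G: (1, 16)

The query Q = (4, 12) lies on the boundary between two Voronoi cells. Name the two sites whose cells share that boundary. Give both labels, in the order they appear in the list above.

Squared distances from Q to each site:
|QA|² = (4−7)² + (12−13)² = 9 + 1 = 10
|QB|² = (4−16)² + (12−14)² = 144 + 4 = 148
|QC|² = (4−13)² + (12−10)² = 81 + 4 = 85
|QD|² = (4−1)² + (12−11)² = 9 + 1 = 10
|QE|² = (4−8)² + (12−12)² = 16 + 0 = 16
|QF|² = (4−7)² + (12−0)² = 9 + 144 = 153
|QG|² = (4−1)² + (12−16)² = 9 + 16 = 25
Q is equidistant from A and D (both at squared distance 10), and every other site is strictly farther — so Q lies on the A–D Voronoi edge.

A and D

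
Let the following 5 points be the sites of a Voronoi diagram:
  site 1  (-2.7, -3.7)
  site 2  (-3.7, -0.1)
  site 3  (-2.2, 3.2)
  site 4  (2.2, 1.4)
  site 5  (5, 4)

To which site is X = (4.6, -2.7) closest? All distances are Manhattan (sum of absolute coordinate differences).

site 4

d(X, site 1) = |4.6−(-2.7)| + |-2.7−(-3.7)| = 7.3 + 1 = 8.3
d(X, site 2) = |4.6−(-3.7)| + |-2.7−(-0.1)| = 8.3 + 2.6 = 10.9
d(X, site 3) = |4.6−(-2.2)| + |-2.7−3.2| = 6.8 + 5.9 = 12.7
d(X, site 4) = |4.6−2.2| + |-2.7−1.4| = 2.4 + 4.1 = 6.5
d(X, site 5) = |4.6−5| + |-2.7−4| = 0.4 + 6.7 = 7.1
The smallest is to site 4, so X lies in the Voronoi region of site 4.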